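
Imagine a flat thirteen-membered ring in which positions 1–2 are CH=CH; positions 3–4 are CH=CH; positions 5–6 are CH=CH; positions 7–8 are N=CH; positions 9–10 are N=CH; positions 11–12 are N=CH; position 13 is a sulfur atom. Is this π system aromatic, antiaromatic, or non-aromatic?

All ring atoms are sp² and supply a p orbital to the ring (every atom in a ring double bond is sp² and brings one electron to the p orbital; each =N– nitrogen is pyridine-type (lone pair in the sp² plane, one electron in the p orbital); the sulfur donates one lone pair from its p orbital); the conjugation is uninterrupted.
Counting π electrons: 6 × 2 = 12 from the double-bond units + 2 from the S atom = 14.
Since 14 = 4·3 + 2, the ring meets the 4n+2 criterion.

Aromatic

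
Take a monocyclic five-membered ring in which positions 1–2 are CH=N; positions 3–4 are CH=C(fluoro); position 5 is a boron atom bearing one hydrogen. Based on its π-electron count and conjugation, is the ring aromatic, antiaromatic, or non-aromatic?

Every ring atom contributes a p orbital perpendicular to the ring (the double-bond atoms are sp², each contributing one p electron; each sp² =N– keeps its lone pair in-plane and puts one electron into the π system; the boron has an empty p orbital), so the π system is cyclic and fully conjugated.
π-electron count: 2 × 2 = 4 from the double-bond units + 0 from the BH atom = 4.
With 4 = 4·1 π electrons, Hückel's rule classifies the planar ring as antiaromatic.

Antiaromatic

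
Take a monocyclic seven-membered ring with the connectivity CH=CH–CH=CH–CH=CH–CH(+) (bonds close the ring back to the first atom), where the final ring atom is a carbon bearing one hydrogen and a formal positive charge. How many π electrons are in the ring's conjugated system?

Every ring atom contributes a p orbital perpendicular to the ring (each doubly-bonded ring atom is sp² with one p-orbital electron; the carbocation has an empty p orbital), so the π system is cyclic and fully conjugated.
π-electron count: 3 × 2 = 6 from the double-bond units + 0 from the CH(+) atom = 6.
(This ring is the tropylium cation.)

6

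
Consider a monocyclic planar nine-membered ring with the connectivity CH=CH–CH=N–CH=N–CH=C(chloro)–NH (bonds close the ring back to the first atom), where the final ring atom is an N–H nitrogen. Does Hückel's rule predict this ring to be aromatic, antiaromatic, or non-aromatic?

Aromatic

Check conjugation: the double-bond atoms are sp², each contributing one p electron; each =N– nitrogen is pyridine-type (lone pair in the sp² plane, one electron in the p orbital); the pyrrole-type nitrogen donates its lone pair from the p orbital — every position has a p orbital, so the cyclic π system is continuous.
Adding the contributions, 4 × 2 = 8 from the double-bond units + 2 from the NH atom = 10.
Since 10 = 4·2 + 2, the ring meets the 4n+2 criterion.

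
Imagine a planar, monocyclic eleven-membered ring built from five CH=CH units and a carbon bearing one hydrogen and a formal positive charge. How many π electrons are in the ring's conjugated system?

10

Check conjugation: each doubly-bonded ring atom is sp² with one p-orbital electron; the carbocation has an empty p orbital — every position has a p orbital, so the cyclic π system is continuous.
Counting π electrons: 5 × 2 = 10 from the double-bond units + 0 from the CH(+) atom = 10.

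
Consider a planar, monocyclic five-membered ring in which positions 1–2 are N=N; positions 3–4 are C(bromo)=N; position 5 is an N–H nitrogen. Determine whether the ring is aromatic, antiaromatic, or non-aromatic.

Check conjugation: every atom in a ring double bond is sp² and brings one electron to the p orbital; the doubly-bonded nitrogens are pyridine-type — their lone pairs lie in the ring plane, leaving one electron in the p orbital; the pyrrole-type nitrogen donates its lone pair from the p orbital — every position has a p orbital, so the cyclic π system is continuous.
Tallying contributions gives 2 × 2 = 4 from the double-bond units + 2 from the NH atom = 6.
6 = 4(1) + 2, which satisfies Hückel's 4n+2 rule.

Aromatic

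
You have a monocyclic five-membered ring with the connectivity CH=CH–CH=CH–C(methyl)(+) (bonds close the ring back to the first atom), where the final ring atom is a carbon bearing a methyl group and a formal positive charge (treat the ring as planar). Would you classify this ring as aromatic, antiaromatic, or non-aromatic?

Every ring atom contributes a p orbital perpendicular to the ring (each doubly-bonded ring atom is sp² with one p-orbital electron; the carbocation has an empty p orbital), so the π system is cyclic and fully conjugated.
Adding the contributions, 2 × 2 = 4 from the double-bond units + 0 from the C(methyl)(+) atom = 4.
A 4n π count (4, n = 1) in a planar conjugated ring means antiaromatic.

Antiaromatic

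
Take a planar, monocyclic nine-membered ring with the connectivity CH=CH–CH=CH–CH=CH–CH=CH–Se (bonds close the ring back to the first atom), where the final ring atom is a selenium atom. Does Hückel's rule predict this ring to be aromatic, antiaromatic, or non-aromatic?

Check conjugation: each doubly-bonded ring atom is sp² with one p-orbital electron; the selenium donates one lone pair from its p orbital — every position has a p orbital, so the cyclic π system is continuous.
Adding the contributions, 4 × 2 = 8 from the double-bond units + 2 from the Se atom = 10.
With 10 π electrons (n = 2), the Hückel 4n+2 condition holds.

Aromatic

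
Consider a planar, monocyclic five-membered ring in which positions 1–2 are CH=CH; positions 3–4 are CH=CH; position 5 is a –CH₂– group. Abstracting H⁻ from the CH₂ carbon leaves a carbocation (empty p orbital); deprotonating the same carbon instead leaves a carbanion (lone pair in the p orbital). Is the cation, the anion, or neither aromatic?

Once that carbon is sp², every ring atom has a p orbital and both ions are fully conjugated.
Cation: 2 × 2 + 0 = 4 π electrons → 4(1), antiaromatic.
Anion: 2 × 2 + 2 = 6 π electrons → 4(1)+2, aromatic.

The anion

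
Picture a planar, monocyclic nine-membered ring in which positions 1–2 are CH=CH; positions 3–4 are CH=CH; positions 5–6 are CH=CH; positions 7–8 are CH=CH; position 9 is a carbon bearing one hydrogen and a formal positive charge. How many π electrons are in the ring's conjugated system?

8

Every ring atom contributes a p orbital perpendicular to the ring (every atom in a ring double bond is sp² and brings one electron to the p orbital; the carbocation has an empty p orbital), so the π system is cyclic and fully conjugated.
π-electron count: 4 × 2 = 8 from the double-bond units + 0 from the CH(+) atom = 8.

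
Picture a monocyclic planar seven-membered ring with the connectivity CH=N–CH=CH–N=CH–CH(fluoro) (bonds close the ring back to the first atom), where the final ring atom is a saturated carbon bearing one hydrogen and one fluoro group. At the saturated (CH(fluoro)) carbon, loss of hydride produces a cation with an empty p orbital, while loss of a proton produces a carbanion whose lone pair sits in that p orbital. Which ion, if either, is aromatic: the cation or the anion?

Once that carbon is sp², every ring atom has a p orbital and both ions are fully conjugated.
Cation: 3 × 2 + 0 = 6 π electrons → 4(1)+2, aromatic.
Anion: 3 × 2 + 2 = 8 π electrons → 4(2), antiaromatic.

The cation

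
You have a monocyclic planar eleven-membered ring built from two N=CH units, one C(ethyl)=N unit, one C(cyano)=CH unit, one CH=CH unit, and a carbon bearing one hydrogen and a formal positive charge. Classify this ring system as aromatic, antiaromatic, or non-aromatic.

Aromatic

The p orbitals form a continuous loop: every atom in a ring double bond is sp² and brings one electron to the p orbital; each =N– nitrogen is pyridine-type (lone pair in the sp² plane, one electron in the p orbital); the carbocation has an empty p orbital. The ring is fully conjugated.
Tallying contributions gives 5 × 2 = 10 from the double-bond units + 0 from the CH(+) atom = 10.
That gives a 4n+2 count (10, n = 2).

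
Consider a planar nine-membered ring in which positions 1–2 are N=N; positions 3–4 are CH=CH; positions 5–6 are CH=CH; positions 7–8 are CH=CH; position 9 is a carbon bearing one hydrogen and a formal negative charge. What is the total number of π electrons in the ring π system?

10

The p orbitals form a continuous loop: the double-bond atoms are sp², each contributing one p electron; each =N– nitrogen is pyridine-type (lone pair in the sp² plane, one electron in the p orbital); the carbanion's lone pair occupies the p orbital. The ring is fully conjugated.
Tallying contributions gives 4 × 2 = 8 from the double-bond units + 2 from the CH(-) atom = 10.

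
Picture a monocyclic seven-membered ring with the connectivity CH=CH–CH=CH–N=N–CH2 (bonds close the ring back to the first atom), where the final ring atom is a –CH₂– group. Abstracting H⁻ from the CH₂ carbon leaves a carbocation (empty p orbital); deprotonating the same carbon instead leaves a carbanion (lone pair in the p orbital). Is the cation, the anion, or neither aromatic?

Both ions have a continuous loop of p orbitals — each ring atom is sp².
Cation: 3 × 2 + 0 = 6 π electrons → 4(1)+2, aromatic.
Anion: 3 × 2 + 2 = 8 π electrons → 4(2), antiaromatic.

The cation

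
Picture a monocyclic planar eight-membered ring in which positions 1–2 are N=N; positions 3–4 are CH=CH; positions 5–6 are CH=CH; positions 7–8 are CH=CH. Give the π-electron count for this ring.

8

Every ring atom contributes a p orbital perpendicular to the ring (each doubly-bonded ring atom is sp² with one p-orbital electron; each sp² =N– keeps its lone pair in-plane and puts one electron into the π system), so the π system is cyclic and fully conjugated.
Adding the contributions, 4 × 2 = 8 from the 4 double-bond units.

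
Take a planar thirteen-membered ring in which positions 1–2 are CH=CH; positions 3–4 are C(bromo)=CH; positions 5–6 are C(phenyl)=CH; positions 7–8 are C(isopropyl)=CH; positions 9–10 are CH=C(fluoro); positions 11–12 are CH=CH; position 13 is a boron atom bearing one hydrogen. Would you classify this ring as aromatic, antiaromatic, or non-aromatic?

Antiaromatic

Check conjugation: the double-bond atoms are sp², each contributing one p electron; the boron has an empty p orbital — every position has a p orbital, so the cyclic π system is continuous.
Adding the contributions, 6 × 2 = 12 from the double-bond units + 0 from the BH atom = 12.
12 = 4(3); a planar, fully conjugated 4n system is antiaromatic.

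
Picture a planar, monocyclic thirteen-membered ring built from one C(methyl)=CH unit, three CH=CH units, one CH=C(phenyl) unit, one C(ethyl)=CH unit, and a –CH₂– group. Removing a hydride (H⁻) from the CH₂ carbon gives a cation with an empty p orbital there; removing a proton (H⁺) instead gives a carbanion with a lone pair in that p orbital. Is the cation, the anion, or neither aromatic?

The anion

In either ion the ring is fully conjugated: every atom, including the new sp² carbon, supplies a p orbital.
Cation: 6 × 2 + 0 = 12 π electrons → 4(3), antiaromatic.
Anion: 6 × 2 + 2 = 14 π electrons → 4(3)+2, aromatic.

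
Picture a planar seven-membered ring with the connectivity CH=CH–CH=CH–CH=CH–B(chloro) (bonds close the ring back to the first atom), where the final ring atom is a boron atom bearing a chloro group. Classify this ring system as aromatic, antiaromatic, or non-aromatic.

The p orbitals form a continuous loop: each doubly-bonded ring atom is sp² with one p-orbital electron; the boron has an empty p orbital. The ring is fully conjugated.
Tallying contributions gives 3 × 2 = 6 from the double-bond units + 0 from the B(chloro) atom = 6.
With 6 π electrons (n = 1), the Hückel 4n+2 condition holds.

Aromatic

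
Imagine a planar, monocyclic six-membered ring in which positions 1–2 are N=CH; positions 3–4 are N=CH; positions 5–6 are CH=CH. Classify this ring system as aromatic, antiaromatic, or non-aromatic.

Check conjugation: the double-bond atoms are sp², each contributing one p electron; the doubly-bonded nitrogens are pyridine-type — their lone pairs lie in the ring plane, leaving one electron in the p orbital — every position has a p orbital, so the cyclic π system is continuous.
Counting π electrons: 3 × 2 = 6 from the 3 double-bond units.
That gives a 4n+2 count (6, n = 1).

Aromatic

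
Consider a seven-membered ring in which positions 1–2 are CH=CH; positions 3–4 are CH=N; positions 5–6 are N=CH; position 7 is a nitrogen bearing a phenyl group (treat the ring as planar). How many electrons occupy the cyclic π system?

8

Every ring atom contributes a p orbital perpendicular to the ring (the double-bond atoms are sp², each contributing one p electron; each =N– nitrogen is pyridine-type (lone pair in the sp² plane, one electron in the p orbital); the pyrrole-type nitrogen donates its lone pair from the p orbital), so the π system is cyclic and fully conjugated.
Tallying contributions gives 3 × 2 = 6 from the double-bond units + 2 from the N(phenyl) atom = 8.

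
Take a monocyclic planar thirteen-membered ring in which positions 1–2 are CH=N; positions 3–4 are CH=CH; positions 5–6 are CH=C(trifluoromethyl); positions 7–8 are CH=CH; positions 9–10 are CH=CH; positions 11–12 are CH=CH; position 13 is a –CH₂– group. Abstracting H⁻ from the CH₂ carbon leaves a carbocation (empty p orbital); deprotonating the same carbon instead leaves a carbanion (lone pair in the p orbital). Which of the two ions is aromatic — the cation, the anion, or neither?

In both ions every ring atom is sp² and contributes a p orbital, so both rings are fully conjugated.
Cation: 6 × 2 + 0 = 12 π electrons → 4(3), antiaromatic.
Anion: 6 × 2 + 2 = 14 π electrons → 4(3)+2, aromatic.

The anion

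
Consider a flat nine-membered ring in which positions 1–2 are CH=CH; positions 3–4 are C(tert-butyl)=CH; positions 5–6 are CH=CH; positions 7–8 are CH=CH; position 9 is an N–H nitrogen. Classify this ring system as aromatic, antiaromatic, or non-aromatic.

Aromatic

The p orbitals form a continuous loop: each doubly-bonded ring atom is sp² with one p-orbital electron; the pyrrole-type nitrogen donates its lone pair from the p orbital. The ring is fully conjugated.
Tallying contributions gives 4 × 2 = 8 from the double-bond units + 2 from the NH atom = 10.
With 10 π electrons (n = 2), the Hückel 4n+2 condition holds.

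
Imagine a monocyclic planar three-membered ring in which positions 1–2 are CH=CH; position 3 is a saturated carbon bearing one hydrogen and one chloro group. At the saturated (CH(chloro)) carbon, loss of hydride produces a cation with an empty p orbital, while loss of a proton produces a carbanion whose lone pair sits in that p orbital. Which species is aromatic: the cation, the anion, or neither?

Both ions have a continuous loop of p orbitals — each ring atom is sp².
Cation: 1 × 2 + 0 = 2 π electrons → 4(0)+2, aromatic.
Anion: 1 × 2 + 2 = 4 π electrons → 4(1), antiaromatic.

The cation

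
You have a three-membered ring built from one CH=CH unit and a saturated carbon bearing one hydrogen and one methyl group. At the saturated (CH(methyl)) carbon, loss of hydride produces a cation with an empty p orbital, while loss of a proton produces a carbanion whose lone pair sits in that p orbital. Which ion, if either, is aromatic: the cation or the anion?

Once that carbon is sp², every ring atom has a p orbital and both ions are fully conjugated.
Cation: 1 × 2 + 0 = 2 π electrons → 4(0)+2, aromatic.
Anion: 1 × 2 + 2 = 4 π electrons → 4(1), antiaromatic.

The cation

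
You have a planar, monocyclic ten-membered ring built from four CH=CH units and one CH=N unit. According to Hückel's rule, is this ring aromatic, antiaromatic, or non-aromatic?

Aromatic

All ring atoms are sp² and supply a p orbital to the ring (each doubly-bonded ring atom is sp² with one p-orbital electron; each =N– nitrogen is pyridine-type (lone pair in the sp² plane, one electron in the p orbital)); the conjugation is uninterrupted.
π-electron count: 5 × 2 = 10 from the 5 double-bond units.
Since 10 = 4·2 + 2, the ring meets the 4n+2 criterion.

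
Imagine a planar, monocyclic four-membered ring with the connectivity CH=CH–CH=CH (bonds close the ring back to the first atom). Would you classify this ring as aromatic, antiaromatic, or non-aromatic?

Check conjugation: each doubly-bonded ring atom is sp² with one p-orbital electron — every position has a p orbital, so the cyclic π system is continuous.
Tallying contributions gives 2 × 2 = 4 from the 2 double-bond units.
A 4n π count (4, n = 1) in a planar conjugated ring means antiaromatic.
This is cyclobutadiene.

Antiaromatic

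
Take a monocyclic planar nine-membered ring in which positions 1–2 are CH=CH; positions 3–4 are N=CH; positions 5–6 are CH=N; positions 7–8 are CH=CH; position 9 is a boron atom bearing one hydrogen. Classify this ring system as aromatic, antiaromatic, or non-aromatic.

Antiaromatic

Check conjugation: the double-bond atoms are sp², each contributing one p electron; each =N– nitrogen is pyridine-type (lone pair in the sp² plane, one electron in the p orbital); the boron has an empty p orbital — every position has a p orbital, so the cyclic π system is continuous.
Tallying contributions gives 4 × 2 = 8 from the double-bond units + 0 from the BH atom = 8.
8 is a 4n count (n = 2), so the planar conjugated ring is antiaromatic.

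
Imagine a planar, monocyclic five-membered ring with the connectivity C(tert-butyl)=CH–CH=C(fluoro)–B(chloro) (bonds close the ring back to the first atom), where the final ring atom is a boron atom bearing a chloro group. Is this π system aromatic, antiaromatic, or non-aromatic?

Antiaromatic

All ring atoms are sp² and supply a p orbital to the ring (the double-bond atoms are sp², each contributing one p electron; the boron has an empty p orbital); the conjugation is uninterrupted.
Counting π electrons: 2 × 2 = 4 from the double-bond units + 0 from the B(chloro) atom = 4.
A 4n π count (4, n = 1) in a planar conjugated ring means antiaromatic.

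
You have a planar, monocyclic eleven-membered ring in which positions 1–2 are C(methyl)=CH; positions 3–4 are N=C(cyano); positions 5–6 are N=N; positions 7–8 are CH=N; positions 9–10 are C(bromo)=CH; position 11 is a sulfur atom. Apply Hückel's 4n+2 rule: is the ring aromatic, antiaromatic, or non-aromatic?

Every ring atom contributes a p orbital perpendicular to the ring (the double-bond atoms are sp², each contributing one p electron; each =N– nitrogen is pyridine-type (lone pair in the sp² plane, one electron in the p orbital); the sulfur donates one lone pair from its p orbital), so the π system is cyclic and fully conjugated.
Tallying contributions gives 5 × 2 = 10 from the double-bond units + 2 from the S atom = 12.
With 12 = 4·3 π electrons, Hückel's rule classifies the planar ring as antiaromatic.

Antiaromatic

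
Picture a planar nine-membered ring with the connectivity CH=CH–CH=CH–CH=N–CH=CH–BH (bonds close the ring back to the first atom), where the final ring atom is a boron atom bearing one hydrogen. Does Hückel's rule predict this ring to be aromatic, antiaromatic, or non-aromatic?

Antiaromatic

Every ring atom contributes a p orbital perpendicular to the ring (the double-bond atoms are sp², each contributing one p electron; the doubly-bonded nitrogens are pyridine-type — their lone pairs lie in the ring plane, leaving one electron in the p orbital; the boron has an empty p orbital), so the π system is cyclic and fully conjugated.
π-electron count: 4 × 2 = 8 from the double-bond units + 0 from the BH atom = 8.
8 = 4(2); a planar, fully conjugated 4n system is antiaromatic.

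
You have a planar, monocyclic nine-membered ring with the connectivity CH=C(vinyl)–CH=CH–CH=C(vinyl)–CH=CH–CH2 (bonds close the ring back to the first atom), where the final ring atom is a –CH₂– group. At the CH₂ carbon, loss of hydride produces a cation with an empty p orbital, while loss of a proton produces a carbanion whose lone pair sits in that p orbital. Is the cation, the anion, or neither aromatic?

Once that carbon is sp², every ring atom has a p orbital and both ions are fully conjugated.
Cation: 4 × 2 + 0 = 8 π electrons → 4(2), antiaromatic.
Anion: 4 × 2 + 2 = 10 π electrons → 4(2)+2, aromatic.

The anion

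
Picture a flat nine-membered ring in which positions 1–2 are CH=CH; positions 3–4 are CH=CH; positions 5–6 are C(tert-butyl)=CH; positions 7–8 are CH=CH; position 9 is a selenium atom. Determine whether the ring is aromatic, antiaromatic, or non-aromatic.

The p orbitals form a continuous loop: the double-bond atoms are sp², each contributing one p electron; the selenium donates one lone pair from its p orbital. The ring is fully conjugated.
Tallying contributions gives 4 × 2 = 8 from the double-bond units + 2 from the Se atom = 10.
That gives a 4n+2 count (10, n = 2).

Aromatic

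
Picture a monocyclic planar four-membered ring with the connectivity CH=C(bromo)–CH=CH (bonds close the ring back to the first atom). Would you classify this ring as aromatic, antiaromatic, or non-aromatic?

Antiaromatic

Check conjugation: every atom in a ring double bond is sp² and brings one electron to the p orbital — every position has a p orbital, so the cyclic π system is continuous.
π-electron count: 2 × 2 = 4 from the 2 double-bond units.
4 = 4(1); a planar, fully conjugated 4n system is antiaromatic.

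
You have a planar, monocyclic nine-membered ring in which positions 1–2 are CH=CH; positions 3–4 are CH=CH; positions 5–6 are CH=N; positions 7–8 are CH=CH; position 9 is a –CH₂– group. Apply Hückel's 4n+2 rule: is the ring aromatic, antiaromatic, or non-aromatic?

Non-aromatic

At the CH2 position, the tetrahedral CH₂ carbon is sp³ and has no p orbital in the ring π system; the ring's p-orbital overlap is broken there.
A ring that is not fully conjugated cannot be aromatic or antiaromatic regardless of its π-electron count.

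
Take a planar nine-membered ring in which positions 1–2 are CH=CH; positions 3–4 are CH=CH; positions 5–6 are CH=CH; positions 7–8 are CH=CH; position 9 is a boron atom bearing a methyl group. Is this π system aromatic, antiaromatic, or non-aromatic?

Antiaromatic

The p orbitals form a continuous loop: each doubly-bonded ring atom is sp² with one p-orbital electron; the boron has an empty p orbital. The ring is fully conjugated.
Adding the contributions, 4 × 2 = 8 from the double-bond units + 0 from the B(methyl) atom = 8.
A 4n π count (8, n = 2) in a planar conjugated ring means antiaromatic.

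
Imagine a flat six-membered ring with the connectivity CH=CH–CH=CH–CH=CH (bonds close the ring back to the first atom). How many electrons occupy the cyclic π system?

6

All ring atoms are sp² and supply a p orbital to the ring (each doubly-bonded ring atom is sp² with one p-orbital electron); the conjugation is uninterrupted.
Counting π electrons: 3 × 2 = 6 from the 3 double-bond units.
This is benzene.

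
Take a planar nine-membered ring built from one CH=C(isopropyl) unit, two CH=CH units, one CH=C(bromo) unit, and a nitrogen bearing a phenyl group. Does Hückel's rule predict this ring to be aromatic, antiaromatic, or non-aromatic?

Aromatic

All ring atoms are sp² and supply a p orbital to the ring (each doubly-bonded ring atom is sp² with one p-orbital electron; the pyrrole-type nitrogen donates its lone pair from the p orbital); the conjugation is uninterrupted.
Counting π electrons: 4 × 2 = 8 from the double-bond units + 2 from the N(phenyl) atom = 10.
Since 10 = 4·2 + 2, the ring meets the 4n+2 criterion.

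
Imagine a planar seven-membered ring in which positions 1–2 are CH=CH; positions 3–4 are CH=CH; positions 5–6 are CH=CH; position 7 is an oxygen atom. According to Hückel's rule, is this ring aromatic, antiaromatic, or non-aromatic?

Antiaromatic

All ring atoms are sp² and supply a p orbital to the ring (every atom in a ring double bond is sp² and brings one electron to the p orbital; the oxygen donates one lone pair from its p orbital); the conjugation is uninterrupted.
Tallying contributions gives 3 × 2 = 6 from the double-bond units + 2 from the O atom = 8.
A 4n π count (8, n = 2) in a planar conjugated ring means antiaromatic.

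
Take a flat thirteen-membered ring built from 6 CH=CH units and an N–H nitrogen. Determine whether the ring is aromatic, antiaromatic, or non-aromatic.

Aromatic

Check conjugation: the double-bond atoms are sp², each contributing one p electron; the pyrrole-type nitrogen donates its lone pair from the p orbital — every position has a p orbital, so the cyclic π system is continuous.
Tallying contributions gives 6 × 2 = 12 from the double-bond units + 2 from the NH atom = 14.
14 = 4(3) + 2, which satisfies Hückel's 4n+2 rule.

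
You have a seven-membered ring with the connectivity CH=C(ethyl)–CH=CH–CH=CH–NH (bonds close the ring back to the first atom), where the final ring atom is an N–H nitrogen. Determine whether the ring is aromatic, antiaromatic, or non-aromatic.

Antiaromatic

Check conjugation: each doubly-bonded ring atom is sp² with one p-orbital electron; the pyrrole-type nitrogen donates its lone pair from the p orbital — every position has a p orbital, so the cyclic π system is continuous.
π-electron count: 3 × 2 = 6 from the double-bond units + 2 from the NH atom = 8.
A 4n π count (8, n = 2) in a planar conjugated ring means antiaromatic.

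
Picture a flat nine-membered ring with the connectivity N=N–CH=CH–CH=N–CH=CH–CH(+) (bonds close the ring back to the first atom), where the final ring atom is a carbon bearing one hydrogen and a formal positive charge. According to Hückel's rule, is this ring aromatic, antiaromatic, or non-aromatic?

Antiaromatic

All ring atoms are sp² and supply a p orbital to the ring (every atom in a ring double bond is sp² and brings one electron to the p orbital; each sp² =N– keeps its lone pair in-plane and puts one electron into the π system; the carbocation has an empty p orbital); the conjugation is uninterrupted.
π-electron count: 4 × 2 = 8 from the double-bond units + 0 from the CH(+) atom = 8.
A 4n π count (8, n = 2) in a planar conjugated ring means antiaromatic.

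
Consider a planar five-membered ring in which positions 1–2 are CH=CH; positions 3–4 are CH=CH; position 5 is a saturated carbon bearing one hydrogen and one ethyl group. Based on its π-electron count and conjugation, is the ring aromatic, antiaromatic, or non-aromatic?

The CH(ethyl) carbon is saturated: that saturated carbon is sp³ and has no p orbital in the ring π system. Conjugation is not continuous around the ring.
Broken conjugation rules out both aromaticity and antiaromaticity.

Non-aromatic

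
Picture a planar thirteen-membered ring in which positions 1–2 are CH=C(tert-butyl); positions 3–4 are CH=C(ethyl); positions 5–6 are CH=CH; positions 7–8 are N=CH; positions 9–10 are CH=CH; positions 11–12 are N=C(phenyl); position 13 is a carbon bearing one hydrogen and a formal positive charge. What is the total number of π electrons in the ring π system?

Every ring atom contributes a p orbital perpendicular to the ring (every atom in a ring double bond is sp² and brings one electron to the p orbital; each =N– nitrogen is pyridine-type (lone pair in the sp² plane, one electron in the p orbital); the carbocation has an empty p orbital), so the π system is cyclic and fully conjugated.
Tallying contributions gives 6 × 2 = 12 from the double-bond units + 0 from the CH(+) atom = 12.

12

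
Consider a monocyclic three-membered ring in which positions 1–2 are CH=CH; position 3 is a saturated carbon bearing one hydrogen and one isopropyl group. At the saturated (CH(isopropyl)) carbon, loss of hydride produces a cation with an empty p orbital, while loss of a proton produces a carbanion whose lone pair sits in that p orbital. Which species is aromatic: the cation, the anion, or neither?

The cation

In either ion the ring is fully conjugated: every atom, including the new sp² carbon, supplies a p orbital.
Cation: 1 × 2 + 0 = 2 π electrons → 4(0)+2, aromatic.
Anion: 1 × 2 + 2 = 4 π electrons → 4(1), antiaromatic.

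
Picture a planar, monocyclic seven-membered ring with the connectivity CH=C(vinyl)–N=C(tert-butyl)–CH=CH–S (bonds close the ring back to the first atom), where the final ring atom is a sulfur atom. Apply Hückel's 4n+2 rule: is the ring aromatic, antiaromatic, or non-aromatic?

Antiaromatic

Every ring atom contributes a p orbital perpendicular to the ring (the double-bond atoms are sp², each contributing one p electron; each =N– nitrogen is pyridine-type (lone pair in the sp² plane, one electron in the p orbital); the sulfur donates one lone pair from its p orbital), so the π system is cyclic and fully conjugated.
Adding the contributions, 3 × 2 = 6 from the double-bond units + 2 from the S atom = 8.
With 8 = 4·2 π electrons, Hückel's rule classifies the planar ring as antiaromatic.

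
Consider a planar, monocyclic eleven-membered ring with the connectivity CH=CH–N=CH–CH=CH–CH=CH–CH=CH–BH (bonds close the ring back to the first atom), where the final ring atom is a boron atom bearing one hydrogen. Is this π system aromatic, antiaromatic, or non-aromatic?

Aromatic

Every ring atom contributes a p orbital perpendicular to the ring (every atom in a ring double bond is sp² and brings one electron to the p orbital; each =N– nitrogen is pyridine-type (lone pair in the sp² plane, one electron in the p orbital); the boron has an empty p orbital), so the π system is cyclic and fully conjugated.
π-electron count: 5 × 2 = 10 from the double-bond units + 0 from the BH atom = 10.
With 10 π electrons (n = 2), the Hückel 4n+2 condition holds.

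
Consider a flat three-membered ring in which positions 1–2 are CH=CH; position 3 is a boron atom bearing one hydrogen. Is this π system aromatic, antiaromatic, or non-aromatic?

Every ring atom contributes a p orbital perpendicular to the ring (every atom in a ring double bond is sp² and brings one electron to the p orbital; the boron has an empty p orbital), so the π system is cyclic and fully conjugated.
Adding the contributions, 1 × 2 = 2 from the double-bond unit + 0 from the BH atom = 2.
With 2 π electrons (n = 0), the Hückel 4n+2 condition holds.

Aromatic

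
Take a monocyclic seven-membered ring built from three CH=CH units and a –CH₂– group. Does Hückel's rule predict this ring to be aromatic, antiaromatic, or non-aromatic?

Non-aromatic

Because the tetrahedral CH₂ carbon is sp³ and has no p orbital in the ring π system at the CH2 position, the π system cannot extend all the way around the ring.
Hückel's rule only applies to fully conjugated rings, so this one is simply non-aromatic.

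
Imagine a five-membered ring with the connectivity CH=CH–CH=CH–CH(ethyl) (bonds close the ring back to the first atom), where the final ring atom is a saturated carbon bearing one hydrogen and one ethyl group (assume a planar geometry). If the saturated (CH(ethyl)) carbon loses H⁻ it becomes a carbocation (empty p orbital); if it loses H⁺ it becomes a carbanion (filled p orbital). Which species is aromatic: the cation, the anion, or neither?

Both ions have a continuous loop of p orbitals — each ring atom is sp².
Cation: 2 × 2 + 0 = 4 π electrons → 4(1), antiaromatic.
Anion: 2 × 2 + 2 = 6 π electrons → 4(1)+2, aromatic.

The anion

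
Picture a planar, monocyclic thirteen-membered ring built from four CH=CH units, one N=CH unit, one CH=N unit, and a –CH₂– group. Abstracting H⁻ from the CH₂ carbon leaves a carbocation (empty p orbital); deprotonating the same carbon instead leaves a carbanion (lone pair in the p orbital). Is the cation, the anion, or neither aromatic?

The anion

In both ions every ring atom is sp² and contributes a p orbital, so both rings are fully conjugated.
Cation: 6 × 2 + 0 = 12 π electrons → 4(3), antiaromatic.
Anion: 6 × 2 + 2 = 14 π electrons → 4(3)+2, aromatic.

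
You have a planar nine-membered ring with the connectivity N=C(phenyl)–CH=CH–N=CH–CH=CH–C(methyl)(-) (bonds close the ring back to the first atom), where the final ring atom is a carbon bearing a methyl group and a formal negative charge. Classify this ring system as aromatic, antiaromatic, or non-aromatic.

Aromatic

Check conjugation: every atom in a ring double bond is sp² and brings one electron to the p orbital; each sp² =N– keeps its lone pair in-plane and puts one electron into the π system; the carbanion's lone pair occupies the p orbital — every position has a p orbital, so the cyclic π system is continuous.
Counting π electrons: 4 × 2 = 8 from the double-bond units + 2 from the C(methyl)(-) atom = 10.
10 = 4(2) + 2, which satisfies Hückel's 4n+2 rule.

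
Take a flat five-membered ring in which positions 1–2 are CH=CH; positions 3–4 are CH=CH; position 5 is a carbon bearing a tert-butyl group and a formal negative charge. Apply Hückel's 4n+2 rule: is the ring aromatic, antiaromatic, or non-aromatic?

Aromatic

All ring atoms are sp² and supply a p orbital to the ring (each doubly-bonded ring atom is sp² with one p-orbital electron; the carbanion's lone pair occupies the p orbital); the conjugation is uninterrupted.
π-electron count: 2 × 2 = 4 from the double-bond units + 2 from the C(tert-butyl)(-) atom = 6.
That gives a 4n+2 count (6, n = 1).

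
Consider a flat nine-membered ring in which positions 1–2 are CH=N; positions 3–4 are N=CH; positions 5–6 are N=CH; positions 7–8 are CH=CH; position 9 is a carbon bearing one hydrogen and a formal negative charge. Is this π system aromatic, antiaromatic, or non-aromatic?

Check conjugation: each doubly-bonded ring atom is sp² with one p-orbital electron; each =N– nitrogen is pyridine-type (lone pair in the sp² plane, one electron in the p orbital); the carbanion's lone pair occupies the p orbital — every position has a p orbital, so the cyclic π system is continuous.
π-electron count: 4 × 2 = 8 from the double-bond units + 2 from the CH(-) atom = 10.
Since 10 = 4·2 + 2, the ring meets the 4n+2 criterion.

Aromatic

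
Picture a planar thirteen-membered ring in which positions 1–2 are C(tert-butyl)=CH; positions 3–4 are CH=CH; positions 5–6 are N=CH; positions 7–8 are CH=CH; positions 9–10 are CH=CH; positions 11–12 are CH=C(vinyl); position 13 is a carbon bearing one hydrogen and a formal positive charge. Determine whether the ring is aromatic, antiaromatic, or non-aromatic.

Antiaromatic

Check conjugation: every atom in a ring double bond is sp² and brings one electron to the p orbital; each =N– nitrogen is pyridine-type (lone pair in the sp² plane, one electron in the p orbital); the carbocation has an empty p orbital — every position has a p orbital, so the cyclic π system is continuous.
Counting π electrons: 6 × 2 = 12 from the double-bond units + 0 from the CH(+) atom = 12.
12 is a 4n count (n = 3), so the planar conjugated ring is antiaromatic.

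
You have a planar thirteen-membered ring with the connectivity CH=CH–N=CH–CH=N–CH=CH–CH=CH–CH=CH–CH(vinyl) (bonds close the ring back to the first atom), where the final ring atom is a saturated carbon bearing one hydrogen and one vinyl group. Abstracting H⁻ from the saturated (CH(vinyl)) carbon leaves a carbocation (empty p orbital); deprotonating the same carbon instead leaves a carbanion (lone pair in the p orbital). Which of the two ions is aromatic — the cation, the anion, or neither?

The anion

In both ions every ring atom is sp² and contributes a p orbital, so both rings are fully conjugated.
Cation: 6 × 2 + 0 = 12 π electrons → 4(3), antiaromatic.
Anion: 6 × 2 + 2 = 14 π electrons → 4(3)+2, aromatic.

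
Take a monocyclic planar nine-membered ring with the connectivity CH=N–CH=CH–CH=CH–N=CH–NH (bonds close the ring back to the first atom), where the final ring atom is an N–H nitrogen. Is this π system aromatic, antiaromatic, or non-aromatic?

Check conjugation: the double-bond atoms are sp², each contributing one p electron; each =N– nitrogen is pyridine-type (lone pair in the sp² plane, one electron in the p orbital); the pyrrole-type nitrogen donates its lone pair from the p orbital — every position has a p orbital, so the cyclic π system is continuous.
Adding the contributions, 4 × 2 = 8 from the double-bond units + 2 from the NH atom = 10.
Since 10 = 4·2 + 2, the ring meets the 4n+2 criterion.

Aromatic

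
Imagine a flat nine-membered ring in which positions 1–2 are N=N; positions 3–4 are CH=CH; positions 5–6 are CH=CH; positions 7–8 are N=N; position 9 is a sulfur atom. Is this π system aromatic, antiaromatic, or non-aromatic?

Check conjugation: every atom in a ring double bond is sp² and brings one electron to the p orbital; each sp² =N– keeps its lone pair in-plane and puts one electron into the π system; the sulfur donates one lone pair from its p orbital — every position has a p orbital, so the cyclic π system is continuous.
Adding the contributions, 4 × 2 = 8 from the double-bond units + 2 from the S atom = 10.
10 = 4(2) + 2, which satisfies Hückel's 4n+2 rule.

Aromatic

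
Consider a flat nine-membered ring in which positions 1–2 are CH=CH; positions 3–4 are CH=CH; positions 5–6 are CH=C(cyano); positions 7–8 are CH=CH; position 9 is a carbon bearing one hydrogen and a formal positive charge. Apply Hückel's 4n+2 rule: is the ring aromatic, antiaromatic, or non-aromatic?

All ring atoms are sp² and supply a p orbital to the ring (every atom in a ring double bond is sp² and brings one electron to the p orbital; the carbocation has an empty p orbital); the conjugation is uninterrupted.
Adding the contributions, 4 × 2 = 8 from the double-bond units + 0 from the CH(+) atom = 8.
With 8 = 4·2 π electrons, Hückel's rule classifies the planar ring as antiaromatic.

Antiaromatic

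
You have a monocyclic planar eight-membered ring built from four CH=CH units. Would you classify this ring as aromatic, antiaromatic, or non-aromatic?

Check conjugation: the double-bond atoms are sp², each contributing one p electron — every position has a p orbital, so the cyclic π system is continuous.
π-electron count: 4 × 2 = 8 from the 4 double-bond units.
With 8 = 4·2 π electrons, Hückel's rule classifies the planar ring as antiaromatic.
This is cyclooctatetraene.

Antiaromatic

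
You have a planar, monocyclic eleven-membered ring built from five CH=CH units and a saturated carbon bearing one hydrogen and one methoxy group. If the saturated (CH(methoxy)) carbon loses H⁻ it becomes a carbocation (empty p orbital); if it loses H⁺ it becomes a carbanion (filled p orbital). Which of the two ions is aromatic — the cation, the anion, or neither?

In both ions every ring atom is sp² and contributes a p orbital, so both rings are fully conjugated.
Cation: 5 × 2 + 0 = 10 π electrons → 4(2)+2, aromatic.
Anion: 5 × 2 + 2 = 12 π electrons → 4(3), antiaromatic.

The cation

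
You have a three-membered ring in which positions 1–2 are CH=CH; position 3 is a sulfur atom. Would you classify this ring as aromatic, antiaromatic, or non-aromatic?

Antiaromatic

The p orbitals form a continuous loop: each doubly-bonded ring atom is sp² with one p-orbital electron; the sulfur donates one lone pair from its p orbital. The ring is fully conjugated.
π-electron count: 1 × 2 = 2 from the double-bond unit + 2 from the S atom = 4.
With 4 = 4·1 π electrons, Hückel's rule classifies the planar ring as antiaromatic.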